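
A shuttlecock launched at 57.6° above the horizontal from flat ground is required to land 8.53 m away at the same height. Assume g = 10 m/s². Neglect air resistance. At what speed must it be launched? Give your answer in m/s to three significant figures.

9.71 m/s

From R = (v₀² / g) sin 2θ: v₀ = √(gR / sin 2θ).
v₀ = √(10.0 × 8.53 / sin 115.2°) = √(85.30 / 0.9048) = √94.272 = 9.709 m/s.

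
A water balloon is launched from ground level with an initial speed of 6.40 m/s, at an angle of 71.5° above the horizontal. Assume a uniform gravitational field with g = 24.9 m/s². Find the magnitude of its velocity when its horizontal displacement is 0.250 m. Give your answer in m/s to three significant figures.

3.63 m/s

Horizontal component vₓ = 6.400 cos 71.5° = 2.031 m/s; vertical v_y0 = 6.400 sin 71.5° = 6.069 m/s.
At x = 0.250 m, t = x/vₓ = 0.250/2.031 = 0.1231 s.
Vertical velocity there: v_y = v_y0 − g t = 6.069 − 24.9 × 0.1231 = 3.004 m/s.
Speed: √(vₓ² + v_y²) = √(2.031² + 3.004²) = 3.626 m/s.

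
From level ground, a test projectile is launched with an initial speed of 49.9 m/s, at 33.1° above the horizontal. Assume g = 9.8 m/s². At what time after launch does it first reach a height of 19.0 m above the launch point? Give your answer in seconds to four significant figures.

0.8174 s

vₓ = 49.90 cos 33.1° = 41.80 m/s; v_y0 = 49.90 sin 33.1° = 27.25 m/s.
Set y = v_y0 t − ½ g t² = 19.0: 4.900 t² − 27.25 t + 19.0 = 0.
t = [27.25 ± √(27.25² − 2·9.80·19.0)] / 9.80 = (27.25 ± 19.24) / 9.80, so t = 0.8174 s or t = 4.744 s.
The first (ascending) time is 0.8174 s.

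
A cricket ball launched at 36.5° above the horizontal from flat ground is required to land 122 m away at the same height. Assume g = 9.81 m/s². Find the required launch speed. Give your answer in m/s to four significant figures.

From R = (v₀² / g) sin 2θ: v₀ = √(gR / sin 2θ).
v₀ = √(9.81 × 122 / sin 73.00°) = √(1197 / 0.9563) = √1251.5 = 35.38 m/s.

35.38 m/s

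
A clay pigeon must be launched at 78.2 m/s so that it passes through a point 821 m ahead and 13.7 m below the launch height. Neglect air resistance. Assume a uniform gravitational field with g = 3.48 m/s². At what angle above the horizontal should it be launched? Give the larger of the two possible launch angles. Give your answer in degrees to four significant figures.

Trajectory: y = x tanθ − g x² (1 + tan²θ)/(2v₀²). With x = 821, y = −13.7, v₀ = 78.2, g = 3.48:
191.8 tan²θ − 821 tanθ + (178.1) = 0.
tanθ = [821 ± √(821² − 4 × 191.8 × (178.1))] / (2 × 191.8) = (821 ± 733.1) / 383.6, giving tanθ = 0.2292 or 4.052.
θ = 12.91° or 76.14°; the larger is 76.14°.

76.14°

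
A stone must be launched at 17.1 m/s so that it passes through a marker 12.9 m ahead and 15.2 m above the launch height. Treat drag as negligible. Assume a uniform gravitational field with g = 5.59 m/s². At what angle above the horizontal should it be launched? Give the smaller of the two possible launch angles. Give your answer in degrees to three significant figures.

58.5°

Trajectory: y = x tanθ − g x² (1 + tan²θ)/(2v₀²). With x = 12.9, y = 15.2, v₀ = 17.1, g = 5.59:
1.591 tan²θ − 12.9 tanθ + (16.79) = 0.
tanθ = [12.9 ± √(12.9² − 4 × 1.591 × (16.79))] / (2 × 1.591) = (12.9 ± 7.719) / 3.181, giving tanθ = 1.629 or 6.481.
θ = 58.45° or 81.23°; the smaller is 58.45°.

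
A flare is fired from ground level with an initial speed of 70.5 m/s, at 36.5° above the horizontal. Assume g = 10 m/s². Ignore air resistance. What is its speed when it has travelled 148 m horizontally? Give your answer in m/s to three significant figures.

vₓ = 70.50 cos 36.5° = 56.67 m/s; v_y0 = 70.50 sin 36.5° = 41.94 m/s.
Time to reach x = 148 m: t = x/vₓ = 148/56.67 = 2.612 s.
Vertical velocity there: v_y = v_y0 − g t = 41.94 − 10.0 × 2.612 = 15.82 m/s.
Speed: √(vₓ² + v_y²) = √(56.67² + 15.82²) = 58.84 m/s.

58.8 m/s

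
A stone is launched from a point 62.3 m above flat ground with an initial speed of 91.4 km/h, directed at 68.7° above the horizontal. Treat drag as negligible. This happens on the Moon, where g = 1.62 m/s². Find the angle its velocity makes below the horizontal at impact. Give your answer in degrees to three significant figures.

Convert: 91.4 km/h = 91.4/3.6 = 25.39 m/s.
vₓ = 25.39 cos 68.7° = 9.223 m/s; v_y0 = 25.39 sin 68.7° = 23.65 m/s.
The projectile lands when y = 62.3 + (23.65) t − ½·1.62·t² = 0. Positive root: t = (23.65 + √(23.65² + 2·1.62·62.3)) / 1.62 = (23.65 + 27.59) / 1.62 = 31.63 s.
At impact: v_y = v_y0 − g t = −27.59 m/s; vₓ = 9.223 m/s.
Angle below horizontal: arctan(|v_y|/vₓ) = arctan(27.59/9.223) = 71.52°.

71.5°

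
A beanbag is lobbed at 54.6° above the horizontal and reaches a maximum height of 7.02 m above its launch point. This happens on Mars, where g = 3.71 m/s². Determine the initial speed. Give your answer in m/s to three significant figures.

8.85 m/s

At the peak v_y = 0, so v_y0 = √(2gH) = √(2 × 3.71 × 7.02) = 7.217 m/s.
v_y0 = v₀ sin θ ⇒ v₀ = 7.217 / sin 54.6° = 8.854 m/s.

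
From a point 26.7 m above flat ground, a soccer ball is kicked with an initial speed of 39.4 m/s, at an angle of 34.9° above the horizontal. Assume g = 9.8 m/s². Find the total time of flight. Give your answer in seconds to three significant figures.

Components: vₓ = 39.40 cos 34.9° = 32.31 m/s, v_y0 = 39.40 sin 34.9° = 22.54 m/s.
Vertical motion (up positive, ground at y = 0): 4.900 t² − (22.54) t − 26.7 = 0, so t = (22.54 + √(22.54² + 2·9.80·26.7)) / 9.80 = (22.54 + 32.12) / 9.80 = 5.577 s.

5.58 s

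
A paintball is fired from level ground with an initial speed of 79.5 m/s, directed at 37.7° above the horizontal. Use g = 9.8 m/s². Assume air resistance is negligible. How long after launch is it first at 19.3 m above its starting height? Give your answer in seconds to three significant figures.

0.414 s

Components: vₓ = 79.50 cos 37.7° = 62.90 m/s, v_y0 = 79.50 sin 37.7° = 48.62 m/s.
Height y(t) = 48.62 t − 4.900 t² = 19.3 gives 4.900 t² − 48.62 t + 19.3 = 0.
t = [48.62 ± √(48.62² − 2·9.80·19.3)] / 9.80 = (48.62 ± 44.56) / 9.80, so t = 0.4143 s or t = 9.507 s.
The first (ascending) time is 0.4143 s.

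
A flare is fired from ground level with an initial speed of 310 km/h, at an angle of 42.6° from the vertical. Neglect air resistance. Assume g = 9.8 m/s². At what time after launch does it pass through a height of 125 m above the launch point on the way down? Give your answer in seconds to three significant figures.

10.5 s

Convert: 310 km/h = 310/3.6 = 86.11 m/s.
Horizontal component vₓ = 86.11 sin 42.6° = 58.29 m/s; vertical v_y0 = 86.11 cos 42.6° = 63.39 m/s.
Height y(t) = 63.39 t − 4.900 t² = 125 gives 4.900 t² − 63.39 t + 125 = 0.
t = [63.39 ± √(63.39² − 2·9.80·125)] / 9.80 = (63.39 ± 39.60) / 9.80, so t = 2.428 s or t = 10.51 s.
The descending-branch root is 10.51 s.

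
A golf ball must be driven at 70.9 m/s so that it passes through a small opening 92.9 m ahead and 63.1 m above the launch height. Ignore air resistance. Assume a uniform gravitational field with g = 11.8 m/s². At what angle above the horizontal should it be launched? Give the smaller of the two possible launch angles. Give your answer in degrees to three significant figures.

41.1°

Trajectory: y = x tanθ − g x² (1 + tan²θ)/(2v₀²). With x = 92.9, y = 63.1, v₀ = 70.9, g = 11.8:
10.13 tan²θ − 92.9 tanθ + (73.23) = 0.
tanθ = [92.9 ± √(92.9² − 4 × 10.13 × (73.23))] / (2 × 10.13) = (92.9 ± 75.25) / 20.26, giving tanθ = 0.8710 or 8.300.
θ = 41.06° or 83.13°; the smaller is 41.06°.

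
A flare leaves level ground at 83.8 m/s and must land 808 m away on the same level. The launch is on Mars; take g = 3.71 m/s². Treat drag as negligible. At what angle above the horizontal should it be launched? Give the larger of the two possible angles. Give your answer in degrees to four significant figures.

R = v₀² sin 2θ / g gives sin 2θ = gR/v₀² = 3.71·808/83.8² = 0.4269.
2θ = 25.27° or 180° − 25.27° = 154.7°, so θ = 12.63° or 77.37°.
The larger angle is 77.37°.

77.37°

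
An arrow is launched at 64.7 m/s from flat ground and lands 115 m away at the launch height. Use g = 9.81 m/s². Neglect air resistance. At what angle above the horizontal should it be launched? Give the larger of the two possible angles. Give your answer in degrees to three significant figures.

R = v₀² sin 2θ / g gives sin 2θ = gR/v₀² = 9.81·115/64.7² = 0.2695.
2θ = 15.63° or 180° − 15.63° = 164.4°, so θ = 7.817° or 82.18°.
The larger angle is 82.18°.

82.2°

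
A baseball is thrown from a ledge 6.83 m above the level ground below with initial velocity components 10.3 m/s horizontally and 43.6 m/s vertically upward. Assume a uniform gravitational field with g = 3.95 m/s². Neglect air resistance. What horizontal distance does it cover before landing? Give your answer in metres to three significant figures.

229 m

With up positive and y = 0 at the ground: y(t) = 6.83 + (43.60) t − 1.975 t². Setting y = 0 and taking the positive root: t = [43.60 + √(43.60² + 2·3.95·6.83)] / 3.95 = (43.60 + 44.21) / 3.95 = 22.23 s.
Horizontal distance: R = vₓ t = 10.30 × 22.23 = 229.0 m.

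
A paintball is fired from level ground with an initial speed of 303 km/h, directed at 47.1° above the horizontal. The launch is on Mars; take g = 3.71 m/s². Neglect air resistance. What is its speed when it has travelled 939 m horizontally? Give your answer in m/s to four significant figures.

Convert: 303 km/h = 303/3.6 = 84.17 m/s.
Resolve: vₓ = 84.17 cos 47.1° = 57.29 m/s and v_y0 = 84.17 sin 47.1° = 61.66 m/s.
At x = 939 m, t = x/vₓ = 939/57.29 = 16.39 s.
Vertical velocity there: v_y = v_y0 − g t = 61.66 − 3.71 × 16.39 = 0.8520 m/s.
Speed: √(vₓ² + v_y²) = √(57.29² + 0.8520²) = 57.30 m/s.

57.30 m/s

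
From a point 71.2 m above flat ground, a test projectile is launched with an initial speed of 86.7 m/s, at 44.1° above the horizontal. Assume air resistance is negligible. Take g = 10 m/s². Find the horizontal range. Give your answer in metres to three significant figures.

819 m

Components: vₓ = 86.70 cos 44.1° = 62.26 m/s, v_y0 = 86.70 sin 44.1° = 60.34 m/s.
With up positive and y = 0 at the ground: y(t) = 71.2 + (60.34) t − 5.000 t². Setting y = 0 and taking the positive root: t = [60.34 + √(60.34² + 2·10.0·71.2)] / 10.0 = (60.34 + 71.16) / 10.0 = 13.15 s.
Horizontal distance: R = vₓ t = 62.26 × 13.15 = 818.7 m.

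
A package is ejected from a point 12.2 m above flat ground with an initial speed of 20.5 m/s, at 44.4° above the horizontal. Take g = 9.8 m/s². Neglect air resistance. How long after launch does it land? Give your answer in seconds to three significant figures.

3.62 s

Components: vₓ = 20.50 cos 44.4° = 14.65 m/s, v_y0 = 20.50 sin 44.4° = 14.34 m/s.
With up positive and y = 0 at the ground: y(t) = 12.2 + (14.34) t − 4.900 t². Setting y = 0 and taking the positive root: t = [14.34 + √(14.34² + 2·9.80·12.2)] / 9.80 = (14.34 + 21.09) / 9.80 = 3.616 s.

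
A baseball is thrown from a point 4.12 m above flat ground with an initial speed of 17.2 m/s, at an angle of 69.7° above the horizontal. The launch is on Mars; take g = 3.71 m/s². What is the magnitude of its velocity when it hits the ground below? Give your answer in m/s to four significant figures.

Resolve: vₓ = 17.20 cos 69.7° = 5.967 m/s and v_y0 = 17.20 sin 69.7° = 16.13 m/s.
The projectile lands when y = 4.12 + (16.13) t − ½·3.71·t² = 0. Positive root: t = (16.13 + √(16.13² + 2·3.71·4.12)) / 3.71 = (16.13 + 17.05) / 3.71 = 8.945 s.
Vertical velocity at impact: v_y = v_y0 − g t = 16.13 − 3.71 × 8.945 = −17.05 m/s.
Speed: |v| = √(vₓ² + v_y²) = √(5.967² + 17.05²) = 18.07 m/s.

18.07 m/s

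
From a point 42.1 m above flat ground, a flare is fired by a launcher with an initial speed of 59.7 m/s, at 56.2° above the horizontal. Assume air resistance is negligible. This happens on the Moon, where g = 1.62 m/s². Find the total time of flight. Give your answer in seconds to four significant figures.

62.08 s

Components: vₓ = 59.70 cos 56.2° = 33.21 m/s, v_y0 = 59.70 sin 56.2° = 49.61 m/s.
The projectile lands when y = 42.1 + (49.61) t − ½·1.62·t² = 0. Positive root: t = (49.61 + √(49.61² + 2·1.62·42.1)) / 1.62 = (49.61 + 50.97) / 1.62 = 62.08 s.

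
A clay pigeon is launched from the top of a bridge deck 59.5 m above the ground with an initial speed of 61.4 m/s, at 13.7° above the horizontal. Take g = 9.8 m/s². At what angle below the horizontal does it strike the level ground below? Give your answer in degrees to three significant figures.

vₓ = 61.40 cos 13.7° = 59.65 m/s; v_y0 = 61.40 sin 13.7° = 14.54 m/s.
The projectile lands when y = 59.5 + (14.54) t − ½·9.80·t² = 0. Positive root: t = (14.54 + √(14.54² + 2·9.80·59.5)) / 9.80 = (14.54 + 37.12) / 9.80 = 5.271 s.
At impact: v_y = v_y0 − g t = −37.12 m/s; vₓ = 59.65 m/s.
Angle below horizontal: arctan(|v_y|/vₓ) = arctan(37.12/59.65) = 31.89°.

31.9°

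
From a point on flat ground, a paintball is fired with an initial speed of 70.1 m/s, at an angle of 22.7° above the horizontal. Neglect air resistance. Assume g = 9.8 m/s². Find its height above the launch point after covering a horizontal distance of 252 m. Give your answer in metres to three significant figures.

Components: vₓ = 70.10 cos 22.7° = 64.67 m/s, v_y0 = 70.10 sin 22.7° = 27.05 m/s.
At x = 252 m, t = x/vₓ = 252/64.67 = 3.897 s.
Height: y = v_y0 t − ½ g t² = 27.05 × 3.897 − 4.900 × 3.897² = 105.4 − 74.40 = 31.01 m.

31.0 m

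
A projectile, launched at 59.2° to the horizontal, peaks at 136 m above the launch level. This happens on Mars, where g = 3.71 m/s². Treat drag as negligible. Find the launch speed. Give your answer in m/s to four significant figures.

At the peak v_y = 0, so v_y0 = √(2gH) = √(2 × 3.71 × 136) = 31.77 m/s.
v_y0 = v₀ sin θ ⇒ v₀ = 31.77 / sin 59.2° = 36.98 m/s.

36.98 m/s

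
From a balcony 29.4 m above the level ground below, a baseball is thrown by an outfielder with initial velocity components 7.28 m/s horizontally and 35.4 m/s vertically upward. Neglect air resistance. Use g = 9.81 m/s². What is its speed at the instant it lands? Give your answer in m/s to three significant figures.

43.4 m/s

With up positive and y = 0 at the ground: y(t) = 29.4 + (35.40) t − 4.905 t². Setting y = 0 and taking the positive root: t = [35.40 + √(35.40² + 2·9.81·29.4)] / 9.81 = (35.40 + 42.78) / 9.81 = 7.969 s.
Vertical velocity at impact: v_y = v_y0 − g t = 35.40 − 9.81 × 7.969 = −42.78 m/s.
Speed: |v| = √(vₓ² + v_y²) = √(7.280² + 42.78²) = 43.39 m/s.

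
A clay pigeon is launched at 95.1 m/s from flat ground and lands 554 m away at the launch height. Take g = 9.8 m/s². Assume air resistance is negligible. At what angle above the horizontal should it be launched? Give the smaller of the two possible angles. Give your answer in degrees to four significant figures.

18.45°

R = v₀² sin 2θ / g gives sin 2θ = gR/v₀² = 9.80·554/95.1² = 0.6003.
2θ = 36.89° or 180° − 36.89° = 143.1°, so θ = 18.45° or 71.55°.
The smaller angle is 18.45°.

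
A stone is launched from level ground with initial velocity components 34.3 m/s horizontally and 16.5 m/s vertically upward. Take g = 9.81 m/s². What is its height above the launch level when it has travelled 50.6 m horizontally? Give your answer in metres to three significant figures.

Time to reach x = 50.6 m: t = x/vₓ = 50.6/34.30 = 1.475 s.
Height: y = v_y0 t − ½ g t² = 16.50 × 1.475 − 4.905 × 1.475² = 24.34 − 10.67 = 13.67 m.

13.7 m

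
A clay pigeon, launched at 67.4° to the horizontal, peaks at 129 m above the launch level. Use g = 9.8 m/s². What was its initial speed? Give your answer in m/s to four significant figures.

54.47 m/s

At the peak v_y = 0, so v_y0 = √(2gH) = √(2 × 9.80 × 129) = 50.28 m/s.
v_y0 = v₀ sin θ ⇒ v₀ = 50.28 / sin 67.4° = 54.47 m/s.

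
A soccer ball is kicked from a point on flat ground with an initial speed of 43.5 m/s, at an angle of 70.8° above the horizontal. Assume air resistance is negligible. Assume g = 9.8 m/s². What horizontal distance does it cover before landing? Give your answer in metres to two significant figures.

120 m

Components: vₓ = 43.50 cos 70.8° = 14.31 m/s, v_y0 = 43.50 sin 70.8° = 41.08 m/s.
Time aloft: T = 2 v_y0 / g = 2 × 41.08 / 9.80 = 8.384 s.
Range: R = vₓ T = 14.31 × 8.384 = 119.9 m.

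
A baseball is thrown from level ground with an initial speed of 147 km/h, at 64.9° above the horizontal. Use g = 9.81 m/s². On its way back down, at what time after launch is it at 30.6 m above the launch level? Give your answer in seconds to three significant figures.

6.59 s

Convert: 147 km/h = 147/3.6 = 40.83 m/s.
Resolve: vₓ = 40.83 cos 64.9° = 17.32 m/s and v_y0 = 40.83 sin 64.9° = 36.98 m/s.
Require v_y0 t − ½ g t² = 30.6, i.e. 4.905 t² − 36.98 t + 30.6 = 0.
t = [36.98 ± √(36.98² − 2·9.81·30.6)] / 9.81 = (36.98 ± 27.69) / 9.81, so t = 0.9463 s or t = 6.592 s.
The descending-branch root is 6.592 s.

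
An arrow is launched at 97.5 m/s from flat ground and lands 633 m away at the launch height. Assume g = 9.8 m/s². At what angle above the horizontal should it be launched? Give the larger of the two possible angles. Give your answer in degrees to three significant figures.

69.6°

From R = (v₀²/g) sin 2θ: sin 2θ = 9.80 × 633 / 9506.2 = 0.6526.
2θ = 40.73° or 180° − 40.73° = 139.3°, so θ = 20.37° or 69.63°.
The larger angle is 69.63°.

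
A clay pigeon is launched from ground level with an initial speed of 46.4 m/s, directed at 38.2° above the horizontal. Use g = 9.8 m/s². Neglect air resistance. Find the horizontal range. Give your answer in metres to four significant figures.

213.5 m

Resolve: vₓ = 46.40 cos 38.2° = 36.46 m/s and v_y0 = 46.40 sin 38.2° = 28.69 m/s.
Flight time T = 2 v_y0 / g = 5.856 s.
Horizontal distance R = vₓ T = 36.46 × 5.856 = 213.5 m.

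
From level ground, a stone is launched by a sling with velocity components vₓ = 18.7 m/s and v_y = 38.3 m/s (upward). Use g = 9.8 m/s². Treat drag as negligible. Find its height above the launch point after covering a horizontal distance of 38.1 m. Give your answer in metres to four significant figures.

57.69 m

Time to reach x = 38.1 m: t = x/vₓ = 38.1/18.70 = 2.037 s.
Height: y = v_y0 t − ½ g t² = 38.30 × 2.037 − 4.900 × 2.037² = 78.03 − 20.34 = 57.69 m.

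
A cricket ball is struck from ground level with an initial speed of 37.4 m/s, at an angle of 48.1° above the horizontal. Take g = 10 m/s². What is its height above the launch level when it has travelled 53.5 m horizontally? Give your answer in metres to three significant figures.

vₓ = 37.40 cos 48.1° = 24.98 m/s; v_y0 = 37.40 sin 48.1° = 27.84 m/s.
Time to reach x = 53.5 m: t = x/vₓ = 53.5/24.98 = 2.142 s.
Height: y = v_y0 t − ½ g t² = 27.84 × 2.142 − 5.000 × 2.142² = 59.63 − 22.94 = 36.69 m.

36.7 m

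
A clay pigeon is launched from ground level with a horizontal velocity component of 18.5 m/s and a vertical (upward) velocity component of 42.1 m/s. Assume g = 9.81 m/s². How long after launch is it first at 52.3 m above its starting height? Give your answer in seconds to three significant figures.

Set y = v_y0 t − ½ g t² = 52.3: 4.905 t² − 42.10 t + 52.3 = 0.
t = [42.10 ± √(42.10² − 2·9.81·52.3)] / 9.81 = (42.10 ± 27.32) / 9.81, so t = 1.507 s or t = 7.076 s.
The first (ascending) time is 1.507 s.

1.51 s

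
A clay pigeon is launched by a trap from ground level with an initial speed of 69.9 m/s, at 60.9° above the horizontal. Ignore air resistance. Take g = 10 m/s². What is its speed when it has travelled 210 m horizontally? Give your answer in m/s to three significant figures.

Horizontal component vₓ = 69.90 cos 60.9° = 33.99 m/s; vertical v_y0 = 69.90 sin 60.9° = 61.08 m/s.
Time to reach x = 210 m: t = x/vₓ = 210/33.99 = 6.177 s.
Vertical velocity there: v_y = v_y0 − g t = 61.08 − 10.0 × 6.177 = −0.6974 m/s.
Speed: √(vₓ² + v_y²) = √(33.99² + 0.6974²) = 34.00 m/s.

34.0 m/s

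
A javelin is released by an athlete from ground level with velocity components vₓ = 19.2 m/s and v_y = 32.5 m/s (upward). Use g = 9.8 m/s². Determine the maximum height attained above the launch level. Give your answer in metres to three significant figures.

Peak height H = v_y0² / (2g) = 1056.2 / 19.60 = 53.89 m.

53.9 m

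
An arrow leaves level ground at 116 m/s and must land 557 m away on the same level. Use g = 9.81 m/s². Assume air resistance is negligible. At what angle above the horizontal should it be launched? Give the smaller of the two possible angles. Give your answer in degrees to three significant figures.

12.0°

From R = (v₀²/g) sin 2θ: sin 2θ = 9.81 × 557 / 13456 = 0.4061.
2θ = 23.96° or 180° − 23.96° = 156.0°, so θ = 11.98° or 78.02°.
The smaller angle is 11.98°.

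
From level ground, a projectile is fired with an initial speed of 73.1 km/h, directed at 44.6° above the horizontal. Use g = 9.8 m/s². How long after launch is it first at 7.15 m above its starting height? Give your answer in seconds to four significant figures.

Convert: 73.1 km/h = 73.1/3.6 = 20.31 m/s.
Horizontal component vₓ = 20.31 cos 44.6° = 14.46 m/s; vertical v_y0 = 20.31 sin 44.6° = 14.26 m/s.
Require v_y0 t − ½ g t² = 7.15, i.e. 4.900 t² − 14.26 t + 7.15 = 0.
Quadratic formula: t = (14.26 ± √63.139) / 9.80 = (14.26 ± 7.946) / 9.80 → t = 0.6440 s or 2.266 s.
The first (ascending) time is 0.6440 s.

0.6440 s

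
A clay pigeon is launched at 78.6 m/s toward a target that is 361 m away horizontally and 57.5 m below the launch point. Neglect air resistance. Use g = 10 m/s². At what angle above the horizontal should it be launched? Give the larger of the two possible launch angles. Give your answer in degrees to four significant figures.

Trajectory: y = x tanθ − g x² (1 + tan²θ)/(2v₀²). With x = 361, y = −57.5, v₀ = 78.6, g = 10.0:
105.5 tan²θ − 361 tanθ + (47.97) = 0.
tanθ = [361 ± √(361² − 4 × 105.5 × (47.97))] / (2 × 105.5) = (361 ± 331.8) / 210.9, giving tanθ = 0.1385 or 3.284.
θ = 7.885° or 73.07°; the larger is 73.07°.

73.07°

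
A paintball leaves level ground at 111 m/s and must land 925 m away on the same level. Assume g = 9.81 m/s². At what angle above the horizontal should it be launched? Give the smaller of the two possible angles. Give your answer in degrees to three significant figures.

23.7°

R = v₀² sin 2θ / g gives sin 2θ = gR/v₀² = 9.81·925/111² = 0.7365.
2θ = 47.43° or 180° − 47.43° = 132.6°, so θ = 23.72° or 66.28°.
The smaller angle is 23.72°.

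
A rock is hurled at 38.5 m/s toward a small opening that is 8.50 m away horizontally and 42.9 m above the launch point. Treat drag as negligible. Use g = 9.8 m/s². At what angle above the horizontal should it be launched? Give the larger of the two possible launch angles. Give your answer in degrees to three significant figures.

88.1°

Trajectory: y = x tanθ − g x² (1 + tan²θ)/(2v₀²). With x = 8.50, y = 42.9, v₀ = 38.5, g = 9.80:
0.2388 tan²θ − 8.50 tanθ + (43.14) = 0.
tanθ = [8.50 ± √(8.50² − 4 × 0.2388 × (43.14))] / (2 × 0.2388) = (8.50 ± 5.571) / 0.4777, giving tanθ = 6.132 or 29.46.
θ = 80.74° or 88.06°; the larger is 88.06°.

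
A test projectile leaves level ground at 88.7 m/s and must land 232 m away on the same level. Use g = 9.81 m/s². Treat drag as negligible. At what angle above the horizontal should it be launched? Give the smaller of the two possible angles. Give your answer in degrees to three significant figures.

R = v₀² sin 2θ / g gives sin 2θ = gR/v₀² = 9.81·232/88.7² = 0.2893.
2θ = 16.81° or 180° − 16.81° = 163.2°, so θ = 8.407° or 81.59°.
The smaller angle is 8.407°.

8.41°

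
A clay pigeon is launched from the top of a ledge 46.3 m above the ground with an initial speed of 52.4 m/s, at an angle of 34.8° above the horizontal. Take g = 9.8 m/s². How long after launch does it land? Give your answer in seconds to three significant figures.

Resolve: vₓ = 52.40 cos 34.8° = 43.03 m/s and v_y0 = 52.40 sin 34.8° = 29.91 m/s.
Vertical motion (up positive, ground at y = 0): 4.900 t² − (29.91) t − 46.3 = 0, so t = (29.91 + √(29.91² + 2·9.80·46.3)) / 9.80 = (29.91 + 42.45) / 9.80 = 7.383 s.

7.38 s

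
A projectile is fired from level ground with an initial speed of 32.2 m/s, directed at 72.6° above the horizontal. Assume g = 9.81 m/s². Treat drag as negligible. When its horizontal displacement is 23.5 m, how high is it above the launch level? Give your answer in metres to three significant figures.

45.8 m

Horizontal component vₓ = 32.20 cos 72.6° = 9.629 m/s; vertical v_y0 = 32.20 sin 72.6° = 30.73 m/s.
Time to reach x = 23.5 m: t = x/vₓ = 23.5/9.629 = 2.441 s.
Height: y = v_y0 t − ½ g t² = 30.73 × 2.441 − 4.905 × 2.441² = 74.99 − 29.21 = 45.77 m.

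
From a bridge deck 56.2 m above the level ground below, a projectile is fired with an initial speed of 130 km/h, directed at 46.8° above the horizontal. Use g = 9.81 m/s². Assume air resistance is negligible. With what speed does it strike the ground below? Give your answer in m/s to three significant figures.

49.1 m/s

Convert: 130 km/h = 130/3.6 = 36.11 m/s.
Horizontal component vₓ = 36.11 cos 46.8° = 24.72 m/s; vertical v_y0 = 36.11 sin 46.8° = 26.32 m/s.
The projectile lands when y = 56.2 + (26.32) t − ½·9.81·t² = 0. Positive root: t = (26.32 + √(26.32² + 2·9.81·56.2)) / 9.81 = (26.32 + 42.37) / 9.81 = 7.003 s.
Vertical velocity at impact: v_y = v_y0 − g t = 26.32 − 9.81 × 7.003 = −42.37 m/s.
Speed: |v| = √(vₓ² + v_y²) = √(24.72² + 42.37²) = 49.06 m/s.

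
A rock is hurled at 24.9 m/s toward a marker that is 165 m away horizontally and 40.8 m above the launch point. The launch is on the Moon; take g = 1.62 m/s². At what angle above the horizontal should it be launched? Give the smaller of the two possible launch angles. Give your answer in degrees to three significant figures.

27.5°

Trajectory: y = x tanθ − g x² (1 + tan²θ)/(2v₀²). With x = 165, y = 40.8, v₀ = 24.9, g = 1.62:
35.57 tan²θ − 165 tanθ + (76.37) = 0.
tanθ = [165 ± √(165² − 4 × 35.57 × (76.37))] / (2 × 35.57) = (165 ± 127.9) / 71.14, giving tanθ = 0.5214 or 4.118.
θ = 27.54° or 76.35°; the smaller is 27.54°.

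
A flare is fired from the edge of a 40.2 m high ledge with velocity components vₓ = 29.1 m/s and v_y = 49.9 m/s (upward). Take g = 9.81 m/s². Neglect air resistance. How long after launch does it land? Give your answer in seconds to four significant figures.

10.92 s

The projectile lands when y = 40.2 + (49.90) t − ½·9.81·t² = 0. Positive root: t = (49.90 + √(49.90² + 2·9.81·40.2)) / 9.81 = (49.90 + 57.26) / 9.81 = 10.92 s.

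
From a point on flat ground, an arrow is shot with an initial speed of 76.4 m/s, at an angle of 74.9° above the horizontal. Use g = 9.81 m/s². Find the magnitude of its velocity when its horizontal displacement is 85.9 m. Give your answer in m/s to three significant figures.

37.2 m/s

Horizontal component vₓ = 76.40 cos 74.9° = 19.90 m/s; vertical v_y0 = 76.40 sin 74.9° = 73.76 m/s.
x = vₓ t ⇒ t = 85.9/19.90 = 4.316 s.
Vertical velocity there: v_y = v_y0 − g t = 73.76 − 9.81 × 4.316 = 31.42 m/s.
Speed: √(vₓ² + v_y²) = √(19.90² + 31.42²) = 37.19 m/s.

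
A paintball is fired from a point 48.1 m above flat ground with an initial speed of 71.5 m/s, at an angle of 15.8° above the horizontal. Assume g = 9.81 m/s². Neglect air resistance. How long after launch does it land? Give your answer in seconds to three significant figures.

5.69 s

vₓ = 71.50 cos 15.8° = 68.80 m/s; v_y0 = 71.50 sin 15.8° = 19.47 m/s.
With up positive and y = 0 at the ground: y(t) = 48.1 + (19.47) t − 4.905 t². Setting y = 0 and taking the positive root: t = [19.47 + √(19.47² + 2·9.81·48.1)] / 9.81 = (19.47 + 36.37) / 9.81 = 5.692 s.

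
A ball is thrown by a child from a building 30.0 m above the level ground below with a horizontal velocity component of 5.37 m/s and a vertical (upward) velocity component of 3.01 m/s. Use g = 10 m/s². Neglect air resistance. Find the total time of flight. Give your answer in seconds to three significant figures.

2.77 s

With up positive and y = 0 at the ground: y(t) = 30.0 + (3.010) t − 5.000 t². Setting y = 0 and taking the positive root: t = [3.010 + √(3.010² + 2·10.0·30.0)] / 10.0 = (3.010 + 24.68) / 10.0 = 2.769 s.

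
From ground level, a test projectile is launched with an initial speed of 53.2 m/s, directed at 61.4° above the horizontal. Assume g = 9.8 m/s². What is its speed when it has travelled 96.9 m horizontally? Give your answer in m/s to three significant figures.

27.2 m/s

Horizontal component vₓ = 53.20 cos 61.4° = 25.47 m/s; vertical v_y0 = 53.20 sin 61.4° = 46.71 m/s.
At x = 96.9 m, t = x/vₓ = 96.9/25.47 = 3.805 s.
Vertical velocity there: v_y = v_y0 − g t = 46.71 − 9.80 × 3.805 = 9.420 m/s.
Speed: √(vₓ² + v_y²) = √(25.47² + 9.420²) = 27.15 m/s.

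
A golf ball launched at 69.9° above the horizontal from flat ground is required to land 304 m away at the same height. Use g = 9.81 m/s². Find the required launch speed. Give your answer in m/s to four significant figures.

67.97 m/s

Level-ground range: R = v₀² sin(2θ)/g, so v₀ = √(gR / sin 2θ).
v₀ = √(9.81 × 304 / sin 139.8°) = √(2982 / 0.6455) = √4620.3 = 67.97 m/s.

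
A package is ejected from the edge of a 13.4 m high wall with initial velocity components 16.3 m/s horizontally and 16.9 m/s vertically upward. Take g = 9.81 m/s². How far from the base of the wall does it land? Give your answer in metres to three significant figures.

With up positive and y = 0 at the ground: y(t) = 13.4 + (16.90) t − 4.905 t². Setting y = 0 and taking the positive root: t = [16.90 + √(16.90² + 2·9.81·13.4)] / 9.81 = (16.90 + 23.42) / 9.81 = 4.110 s.
Horizontal distance: R = vₓ t = 16.30 × 4.110 = 67.00 m.

67.0 m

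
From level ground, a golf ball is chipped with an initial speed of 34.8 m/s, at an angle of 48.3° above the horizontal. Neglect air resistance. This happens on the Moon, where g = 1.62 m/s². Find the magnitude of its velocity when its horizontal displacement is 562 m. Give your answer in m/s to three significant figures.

Horizontal component vₓ = 34.80 cos 48.3° = 23.15 m/s; vertical v_y0 = 34.80 sin 48.3° = 25.98 m/s.
Time to reach x = 562 m: t = x/vₓ = 562/23.15 = 24.28 s.
Vertical velocity there: v_y = v_y0 − g t = 25.98 − 1.62 × 24.28 = −13.34 m/s.
Speed: √(vₓ² + v_y²) = √(23.15² + 13.34²) = 26.72 m/s.

26.7 m/s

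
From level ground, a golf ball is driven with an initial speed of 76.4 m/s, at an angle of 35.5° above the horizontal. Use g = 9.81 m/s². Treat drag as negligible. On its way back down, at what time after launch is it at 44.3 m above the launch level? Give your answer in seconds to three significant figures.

7.90 s

Horizontal component vₓ = 76.40 cos 35.5° = 62.20 m/s; vertical v_y0 = 76.40 sin 35.5° = 44.37 m/s.
Set y = v_y0 t − ½ g t² = 44.3: 4.905 t² − 44.37 t + 44.3 = 0.
Quadratic formula: t = (44.37 ± √1099.1) / 9.81 = (44.37 ± 33.15) / 9.81 → t = 1.143 s or 7.902 s.
The descending-branch root is 7.902 s.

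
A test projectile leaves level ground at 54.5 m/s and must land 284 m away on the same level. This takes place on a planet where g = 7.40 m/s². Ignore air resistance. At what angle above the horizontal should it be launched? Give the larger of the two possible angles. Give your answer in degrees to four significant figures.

67.48°

R = v₀² sin 2θ / g gives sin 2θ = gR/v₀² = 7.40·284/54.5² = 0.7075.
2θ = 45.04° or 180° − 45.04° = 135.0°, so θ = 22.52° or 67.48°.
The larger angle is 67.48°.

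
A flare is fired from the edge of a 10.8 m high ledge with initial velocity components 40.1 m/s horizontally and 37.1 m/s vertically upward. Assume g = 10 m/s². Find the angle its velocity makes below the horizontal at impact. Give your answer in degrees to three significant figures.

Vertical motion (up positive, ground at y = 0): 5.000 t² − (37.10) t − 10.8 = 0, so t = (37.10 + √(37.10² + 2·10.0·10.8)) / 10.0 = (37.10 + 39.91) / 10.0 = 7.701 s.
At impact: v_y = v_y0 − g t = −39.91 m/s; vₓ = 40.10 m/s.
Angle below horizontal: arctan(|v_y|/vₓ) = arctan(39.91/40.10) = 44.86°.

44.9°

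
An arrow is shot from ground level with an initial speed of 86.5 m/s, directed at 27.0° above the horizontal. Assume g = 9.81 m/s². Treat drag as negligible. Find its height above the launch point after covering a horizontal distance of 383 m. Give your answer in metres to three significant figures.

74.0 m

Horizontal component vₓ = 86.50 cos 27.0° = 77.07 m/s; vertical v_y0 = 86.50 sin 27.0° = 39.27 m/s.
Time to reach x = 383 m: t = x/vₓ = 383/77.07 = 4.969 s.
Height: y = v_y0 t − ½ g t² = 39.27 × 4.969 − 4.905 × 4.969² = 195.1 − 121.1 = 74.02 m.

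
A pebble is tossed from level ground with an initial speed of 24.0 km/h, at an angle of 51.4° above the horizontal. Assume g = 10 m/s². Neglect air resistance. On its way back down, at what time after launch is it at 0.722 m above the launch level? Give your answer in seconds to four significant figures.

0.8775 s

Convert: 24.0 km/h = 24.0/3.6 = 6.667 m/s.
Horizontal component vₓ = 6.667 cos 51.4° = 4.159 m/s; vertical v_y0 = 6.667 sin 51.4° = 5.210 m/s.
Height y(t) = 5.210 t − 5.000 t² = 0.722 gives 5.000 t² − 5.210 t + 0.722 = 0.
Quadratic formula: t = (5.210 ± √12.706) / 10.0 = (5.210 ± 3.564) / 10.0 → t = 0.1646 s or 0.8775 s.
The descending-branch root is 0.8775 s.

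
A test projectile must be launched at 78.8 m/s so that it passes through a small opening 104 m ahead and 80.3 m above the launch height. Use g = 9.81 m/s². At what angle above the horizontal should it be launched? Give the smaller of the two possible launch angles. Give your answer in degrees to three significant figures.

Trajectory: y = x tanθ − g x² (1 + tan²θ)/(2v₀²). With x = 104, y = 80.3, v₀ = 78.8, g = 9.81:
8.544 tan²θ − 104 tanθ + (88.84) = 0.
tanθ = [104 ± √(104² − 4 × 8.544 × (88.84))] / (2 × 8.544) = (104 ± 88.20) / 17.09, giving tanθ = 0.9245 or 11.25.
θ = 42.75° or 84.92°; the smaller is 42.75°.

42.8°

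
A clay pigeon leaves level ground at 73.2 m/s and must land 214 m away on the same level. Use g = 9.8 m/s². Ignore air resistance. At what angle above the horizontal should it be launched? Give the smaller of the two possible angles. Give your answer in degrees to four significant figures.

Level-ground range R = v₀² sin(2θ)/g ⇒ sin(2θ) = gR/v₀² = 9.80 × 214 / 73.2² = 0.3914.
2θ = 23.04° or 180° − 23.04° = 157.0°, so θ = 11.52° or 78.48°.
The smaller angle is 11.52°.

11.52°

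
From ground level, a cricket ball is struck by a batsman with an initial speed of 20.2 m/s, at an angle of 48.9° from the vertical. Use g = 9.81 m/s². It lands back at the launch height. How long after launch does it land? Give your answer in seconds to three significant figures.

2.71 s

vₓ = 20.20 sin 48.9° = 15.22 m/s; v_y0 = 20.20 cos 48.9° = 13.28 m/s.
It returns to y = 0 when t = 2 v_y0 / g = 2(13.28)/9.81 = 2.707 s.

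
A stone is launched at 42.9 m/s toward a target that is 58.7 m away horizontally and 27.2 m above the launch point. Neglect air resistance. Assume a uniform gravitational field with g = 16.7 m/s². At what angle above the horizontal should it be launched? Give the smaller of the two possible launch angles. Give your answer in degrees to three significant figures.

44.8°

Trajectory: y = x tanθ − g x² (1 + tan²θ)/(2v₀²). With x = 58.7, y = 27.2, v₀ = 42.9, g = 16.7:
15.63 tan²θ − 58.7 tanθ + (42.83) = 0.
tanθ = [58.7 ± √(58.7² − 4 × 15.63 × (42.83))] / (2 × 15.63) = (58.7 ± 27.70) / 31.27, giving tanθ = 0.9915 or 2.763.
θ = 44.76° or 70.11°; the smaller is 44.76°.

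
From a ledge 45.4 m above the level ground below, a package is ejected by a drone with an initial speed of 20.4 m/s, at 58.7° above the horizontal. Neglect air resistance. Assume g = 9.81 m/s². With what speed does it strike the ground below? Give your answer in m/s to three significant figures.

36.2 m/s

Resolve: vₓ = 20.40 cos 58.7° = 10.60 m/s and v_y0 = 20.40 sin 58.7° = 17.43 m/s.
The projectile lands when y = 45.4 + (17.43) t − ½·9.81·t² = 0. Positive root: t = (17.43 + √(17.43² + 2·9.81·45.4)) / 9.81 = (17.43 + 34.56) / 9.81 = 5.300 s.
Vertical velocity at impact: v_y = v_y0 − g t = 17.43 − 9.81 × 5.300 = −34.56 m/s.
Speed: |v| = √(vₓ² + v_y²) = √(10.60² + 34.56²) = 36.15 m/s.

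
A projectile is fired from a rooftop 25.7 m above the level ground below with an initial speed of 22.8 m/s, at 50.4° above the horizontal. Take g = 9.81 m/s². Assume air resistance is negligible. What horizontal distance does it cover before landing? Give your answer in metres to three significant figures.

68.3 m

Horizontal component vₓ = 22.80 cos 50.4° = 14.53 m/s; vertical v_y0 = 22.80 sin 50.4° = 17.57 m/s.
The projectile lands when y = 25.7 + (17.57) t − ½·9.81·t² = 0. Positive root: t = (17.57 + √(17.57² + 2·9.81·25.7)) / 9.81 = (17.57 + 28.51) / 9.81 = 4.697 s.
Horizontal distance: R = vₓ t = 14.53 × 4.697 = 68.26 m.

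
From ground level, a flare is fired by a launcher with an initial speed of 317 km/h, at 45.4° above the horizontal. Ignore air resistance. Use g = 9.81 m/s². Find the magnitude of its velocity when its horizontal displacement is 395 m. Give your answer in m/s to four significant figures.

61.83 m/s

Convert: 317 km/h = 317/3.6 = 88.06 m/s.
Resolve: vₓ = 88.06 cos 45.4° = 61.83 m/s and v_y0 = 88.06 sin 45.4° = 62.70 m/s.
x = vₓ t ⇒ t = 395/61.83 = 6.389 s.
Vertical velocity there: v_y = v_y0 − g t = 62.70 − 9.81 × 6.389 = 0.02527 m/s.
Speed: √(vₓ² + v_y²) = √(61.83² + 0.02527²) = 61.83 m/s.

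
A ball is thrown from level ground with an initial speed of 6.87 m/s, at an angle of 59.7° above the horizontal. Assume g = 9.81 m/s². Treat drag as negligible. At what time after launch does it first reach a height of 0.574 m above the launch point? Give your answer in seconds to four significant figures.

Components: vₓ = 6.870 cos 59.7° = 3.466 m/s, v_y0 = 6.870 sin 59.7° = 5.932 m/s.
Height y(t) = 5.932 t − 4.905 t² = 0.574 gives 4.905 t² − 5.932 t + 0.574 = 0.
t = [5.932 ± √(5.932² − 2·9.81·0.574)] / 9.81 = (5.932 ± 4.891) / 9.81, so t = 0.1061 s or t = 1.103 s.
The first (ascending) time is 0.1061 s.

0.1061 s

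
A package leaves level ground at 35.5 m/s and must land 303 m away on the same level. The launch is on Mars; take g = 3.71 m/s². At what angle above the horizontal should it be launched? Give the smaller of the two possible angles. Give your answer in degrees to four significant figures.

R = v₀² sin 2θ / g gives sin 2θ = gR/v₀² = 3.71·303/35.5² = 0.8920.
2θ = 63.12° or 180° − 63.12° = 116.9°, so θ = 31.56° or 58.44°.
The smaller angle is 31.56°.

31.56°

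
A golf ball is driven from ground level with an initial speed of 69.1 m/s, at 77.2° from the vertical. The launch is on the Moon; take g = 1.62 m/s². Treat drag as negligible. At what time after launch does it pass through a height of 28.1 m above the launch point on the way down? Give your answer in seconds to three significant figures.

16.8 s

Resolve: vₓ = 69.10 sin 77.2° = 67.38 m/s and v_y0 = 69.10 cos 77.2° = 15.31 m/s.
Require v_y0 t − ½ g t² = 28.1, i.e. 0.8100 t² − 15.31 t + 28.1 = 0.
t = [15.31 ± √(15.31² − 2·1.62·28.1)] / 1.62 = (15.31 ± 11.97) / 1.62, so t = 2.060 s or t = 16.84 s.
The descending-branch root is 16.84 s.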